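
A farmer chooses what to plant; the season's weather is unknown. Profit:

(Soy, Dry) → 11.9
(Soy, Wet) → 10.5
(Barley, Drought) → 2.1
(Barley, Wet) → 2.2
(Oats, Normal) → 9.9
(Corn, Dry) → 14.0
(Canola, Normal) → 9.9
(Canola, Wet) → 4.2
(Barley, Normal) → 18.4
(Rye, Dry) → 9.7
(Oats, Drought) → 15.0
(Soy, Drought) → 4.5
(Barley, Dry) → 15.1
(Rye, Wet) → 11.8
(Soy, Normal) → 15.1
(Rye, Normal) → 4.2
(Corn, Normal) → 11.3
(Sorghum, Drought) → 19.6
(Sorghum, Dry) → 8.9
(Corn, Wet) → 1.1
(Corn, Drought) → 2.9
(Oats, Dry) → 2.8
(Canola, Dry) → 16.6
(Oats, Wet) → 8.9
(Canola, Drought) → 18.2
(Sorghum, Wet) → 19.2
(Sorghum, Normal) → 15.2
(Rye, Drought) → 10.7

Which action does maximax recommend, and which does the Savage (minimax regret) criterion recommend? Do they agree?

maximax → Sorghum; minimax regret → Sorghum (agree)

Row maxima: Sorghum=19.6, Rye=11.8, Oats=15.0, Soy=15.1, Barley=18.4, Canola=18.2, Corn=14.0
Best best-case = 19.6 → Sorghum.
Column bests: Drought=19.6, Dry=16.6, Normal=18.4, Wet=19.2.
Sorghum regrets: 0.0, 7.7, 3.2, 0.0 → max 7.7
Rye regrets: 8.9, 6.9, 14.2, 7.4 → max 14.2
Oats regrets: 4.6, 13.8, 8.5, 10.3 → max 13.8
Soy regrets: 15.1, 4.7, 3.3, 8.7 → max 15.1
Barley regrets: 17.5, 1.5, 0.0, 17.0 → max 17.5
Canola regrets: 1.4, 0.0, 8.5, 15.0 → max 15.0
Corn regrets: 16.7, 2.6, 7.1, 18.1 → max 18.1
Smallest max regret = 7.7 → Sorghum.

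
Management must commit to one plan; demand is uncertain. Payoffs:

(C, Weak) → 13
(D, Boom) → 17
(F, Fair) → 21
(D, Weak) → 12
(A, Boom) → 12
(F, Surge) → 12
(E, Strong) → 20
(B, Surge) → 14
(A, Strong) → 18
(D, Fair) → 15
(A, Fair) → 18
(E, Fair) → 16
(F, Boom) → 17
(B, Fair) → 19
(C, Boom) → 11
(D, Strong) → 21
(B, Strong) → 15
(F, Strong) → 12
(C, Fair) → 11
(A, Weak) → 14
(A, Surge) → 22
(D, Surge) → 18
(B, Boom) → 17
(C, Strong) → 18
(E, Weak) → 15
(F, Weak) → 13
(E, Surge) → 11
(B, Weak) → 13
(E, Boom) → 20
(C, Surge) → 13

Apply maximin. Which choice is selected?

Row minima: A=12, B=13, C=11, D=12, E=11, F=12
Best worst-case = 13 → B.

B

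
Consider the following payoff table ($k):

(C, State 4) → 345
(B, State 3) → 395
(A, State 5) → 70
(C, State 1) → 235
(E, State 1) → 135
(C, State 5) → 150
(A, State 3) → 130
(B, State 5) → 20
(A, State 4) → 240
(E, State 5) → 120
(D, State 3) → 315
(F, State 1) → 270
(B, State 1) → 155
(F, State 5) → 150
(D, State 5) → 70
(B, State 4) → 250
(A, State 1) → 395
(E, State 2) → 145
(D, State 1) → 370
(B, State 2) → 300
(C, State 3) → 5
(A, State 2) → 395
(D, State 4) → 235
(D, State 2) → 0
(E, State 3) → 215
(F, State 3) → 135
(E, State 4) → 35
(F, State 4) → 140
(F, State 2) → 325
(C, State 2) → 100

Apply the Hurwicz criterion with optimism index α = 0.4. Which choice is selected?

F

A: 0.4·395 + 0.6·70 = 200
B: 0.4·395 + 0.6·20 = 170
C: 0.4·345 + 0.6·5 = 141
D: 0.4·370 + 0.6·0 = 148
E: 0.4·215 + 0.6·35 = 107
F: 0.4·325 + 0.6·135 = 211
Highest Hurwicz score = 211 → F.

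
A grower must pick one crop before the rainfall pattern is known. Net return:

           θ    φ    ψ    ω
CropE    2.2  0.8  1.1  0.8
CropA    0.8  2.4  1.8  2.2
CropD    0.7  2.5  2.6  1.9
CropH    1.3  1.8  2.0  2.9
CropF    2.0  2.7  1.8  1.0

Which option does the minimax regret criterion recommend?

Column bests: θ=2.2, φ=2.7, ψ=2.6, ω=2.9.
CropE regrets: 0.0, 1.9, 1.5, 2.1 → max 2.1
CropA regrets: 1.4, 0.3, 0.8, 0.7 → max 1.4
CropD regrets: 1.5, 0.2, 0.0, 1.0 → max 1.5
CropH regrets: 0.9, 0.9, 0.6, 0.0 → max 0.9
CropF regrets: 0.2, 0.0, 0.8, 1.9 → max 1.9
Smallest max regret = 0.9 → CropH.

CropH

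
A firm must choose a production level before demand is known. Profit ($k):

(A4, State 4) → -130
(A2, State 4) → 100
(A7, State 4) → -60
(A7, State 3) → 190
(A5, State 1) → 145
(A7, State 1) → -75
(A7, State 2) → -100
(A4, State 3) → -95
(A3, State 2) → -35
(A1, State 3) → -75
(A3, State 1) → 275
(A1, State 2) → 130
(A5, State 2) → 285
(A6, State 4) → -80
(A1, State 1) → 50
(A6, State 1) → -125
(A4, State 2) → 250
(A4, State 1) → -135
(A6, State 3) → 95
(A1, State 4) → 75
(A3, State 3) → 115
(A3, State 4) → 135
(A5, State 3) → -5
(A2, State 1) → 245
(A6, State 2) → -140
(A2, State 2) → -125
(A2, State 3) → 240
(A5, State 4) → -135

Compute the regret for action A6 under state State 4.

Best payoff under State 4 is 135.
Regret = 135 − (-80) = 215.

215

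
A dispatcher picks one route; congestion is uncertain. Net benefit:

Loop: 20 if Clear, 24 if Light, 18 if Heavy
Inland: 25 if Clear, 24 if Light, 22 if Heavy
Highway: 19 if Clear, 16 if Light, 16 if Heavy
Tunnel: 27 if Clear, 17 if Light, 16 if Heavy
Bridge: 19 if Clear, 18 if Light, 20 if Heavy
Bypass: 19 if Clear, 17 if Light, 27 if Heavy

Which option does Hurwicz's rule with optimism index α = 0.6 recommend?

Loop: 0.6·24 + 0.4·18 = 21.6
Inland: 0.6·25 + 0.4·22 = 23.8
Highway: 0.6·19 + 0.4·16 = 17.8
Tunnel: 0.6·27 + 0.4·16 = 22.6
Bridge: 0.6·20 + 0.4·18 = 19.2
Bypass: 0.6·27 + 0.4·17 = 23
Highest Hurwicz score = 23.8 → Inland.

Inland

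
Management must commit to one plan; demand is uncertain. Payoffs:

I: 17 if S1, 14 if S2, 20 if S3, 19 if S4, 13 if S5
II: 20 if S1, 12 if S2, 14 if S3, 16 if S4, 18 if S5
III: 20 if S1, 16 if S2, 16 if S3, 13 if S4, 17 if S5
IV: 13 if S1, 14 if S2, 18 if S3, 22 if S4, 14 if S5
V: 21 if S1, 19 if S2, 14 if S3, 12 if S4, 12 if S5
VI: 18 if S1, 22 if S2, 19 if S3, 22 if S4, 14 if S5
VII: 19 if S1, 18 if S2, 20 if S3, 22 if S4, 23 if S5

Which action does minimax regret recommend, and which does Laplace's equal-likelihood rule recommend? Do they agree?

Column bests: S1=21, S2=22, S3=20, S4=22, S5=23.
I regrets: 4, 8, 0, 3, 10 → max 10
II regrets: 1, 10, 6, 6, 5 → max 10
III regrets: 1, 6, 4, 9, 6 → max 9
IV regrets: 8, 8, 2, 0, 9 → max 9
V regrets: 0, 3, 6, 10, 11 → max 11
VI regrets: 3, 0, 1, 0, 9 → max 9
VII regrets: 2, 4, 0, 0, 0 → max 4
Smallest max regret = 4 → VII.
Row averages: I=16.6, II=16, III=16.4, IV=16.2, V=15.6, VI=19, VII=20.4
Highest average = 20.4 → VII.

minimax regret → VII; laplace → VII (agree)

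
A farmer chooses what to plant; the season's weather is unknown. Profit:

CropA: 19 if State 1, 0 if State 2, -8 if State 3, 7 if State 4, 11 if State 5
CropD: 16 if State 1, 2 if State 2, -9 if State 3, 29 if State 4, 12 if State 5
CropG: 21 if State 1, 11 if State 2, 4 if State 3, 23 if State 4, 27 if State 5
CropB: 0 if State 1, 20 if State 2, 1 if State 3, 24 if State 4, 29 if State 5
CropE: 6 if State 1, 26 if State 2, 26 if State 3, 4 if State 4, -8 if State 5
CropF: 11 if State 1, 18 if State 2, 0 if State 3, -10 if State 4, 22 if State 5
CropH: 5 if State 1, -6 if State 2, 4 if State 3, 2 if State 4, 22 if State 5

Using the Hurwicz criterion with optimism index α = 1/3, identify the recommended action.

CropG

CropA: 1/3·19 + 2/3·(-8) = 1
CropD: 1/3·29 + 2/3·(-9) = 11/3
CropG: 1/3·27 + 2/3·4 = 35/3
CropB: 1/3·29 + 2/3·0 = 29/3
CropE: 1/3·26 + 2/3·(-8) = 10/3
CropF: 1/3·22 + 2/3·(-10) = 2/3
CropH: 1/3·22 + 2/3·(-6) = 10/3
Highest Hurwicz score = 35/3 → CropG.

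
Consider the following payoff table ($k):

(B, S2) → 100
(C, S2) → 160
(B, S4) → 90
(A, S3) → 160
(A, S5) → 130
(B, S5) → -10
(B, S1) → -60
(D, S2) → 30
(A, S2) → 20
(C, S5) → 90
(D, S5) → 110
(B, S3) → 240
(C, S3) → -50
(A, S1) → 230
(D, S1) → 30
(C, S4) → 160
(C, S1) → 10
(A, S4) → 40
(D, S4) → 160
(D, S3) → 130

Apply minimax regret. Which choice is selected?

Column bests: S1=230, S2=160, S3=240, S4=160, S5=130.
A regrets: 0, 140, 80, 120, 0 → max 140
B regrets: 290, 60, 0, 70, 140 → max 290
C regrets: 220, 0, 290, 0, 40 → max 290
D regrets: 200, 130, 110, 0, 20 → max 200
Smallest max regret = 140 → A.

A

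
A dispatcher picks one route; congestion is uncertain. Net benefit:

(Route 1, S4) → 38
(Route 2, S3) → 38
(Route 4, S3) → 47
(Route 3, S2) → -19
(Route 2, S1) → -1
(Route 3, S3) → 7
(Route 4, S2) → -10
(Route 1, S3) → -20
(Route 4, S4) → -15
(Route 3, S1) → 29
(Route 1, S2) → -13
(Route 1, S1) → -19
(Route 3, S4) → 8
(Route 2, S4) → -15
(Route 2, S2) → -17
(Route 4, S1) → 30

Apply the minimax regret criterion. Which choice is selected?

Column bests: S1=30, S2=-10, S3=47, S4=38.
Route 1 regrets: 49, 3, 67, 0 → max 67
Route 2 regrets: 31, 7, 9, 53 → max 53
Route 3 regrets: 1, 9, 40, 30 → max 40
Route 4 regrets: 0, 0, 0, 53 → max 53
Smallest max regret = 40 → Route 3.

Route 3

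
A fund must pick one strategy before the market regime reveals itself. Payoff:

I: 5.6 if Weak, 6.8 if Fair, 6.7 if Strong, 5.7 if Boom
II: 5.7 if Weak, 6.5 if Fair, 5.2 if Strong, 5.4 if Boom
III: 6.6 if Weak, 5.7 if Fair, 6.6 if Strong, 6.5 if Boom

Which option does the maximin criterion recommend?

Row minima: I=5.6, II=5.2, III=5.7
Best worst-case = 5.7 → III.

III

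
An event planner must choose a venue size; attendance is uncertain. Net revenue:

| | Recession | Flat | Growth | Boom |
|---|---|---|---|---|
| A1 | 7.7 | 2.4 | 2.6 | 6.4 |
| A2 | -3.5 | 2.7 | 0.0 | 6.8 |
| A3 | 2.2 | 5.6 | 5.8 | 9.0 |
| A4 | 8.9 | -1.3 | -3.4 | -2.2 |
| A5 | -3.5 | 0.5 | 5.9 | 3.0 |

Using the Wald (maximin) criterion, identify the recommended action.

Row minima: A1=2.4, A2=-3.5, A3=2.2, A4=-3.4, A5=-3.5
Best worst-case = 2.4 → A1.

A1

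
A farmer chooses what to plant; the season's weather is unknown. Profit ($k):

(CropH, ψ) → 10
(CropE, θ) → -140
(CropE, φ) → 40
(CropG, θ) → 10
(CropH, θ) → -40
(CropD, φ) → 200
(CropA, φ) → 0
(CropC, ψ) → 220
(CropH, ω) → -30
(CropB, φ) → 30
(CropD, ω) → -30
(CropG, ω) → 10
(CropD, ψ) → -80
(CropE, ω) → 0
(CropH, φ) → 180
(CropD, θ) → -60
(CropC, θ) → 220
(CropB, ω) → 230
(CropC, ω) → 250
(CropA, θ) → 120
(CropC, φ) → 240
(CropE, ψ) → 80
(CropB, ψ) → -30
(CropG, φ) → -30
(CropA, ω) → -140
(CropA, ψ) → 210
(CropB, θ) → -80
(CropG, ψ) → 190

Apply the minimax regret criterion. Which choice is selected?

CropC

Column bests: θ=220, φ=240, ψ=220, ω=250.
CropD regrets: 280, 40, 300, 280 → max 300
CropG regrets: 210, 270, 30, 240 → max 270
CropE regrets: 360, 200, 140, 250 → max 360
CropB regrets: 300, 210, 250, 20 → max 300
CropC regrets: 0, 0, 0, 0 → max 0
CropH regrets: 260, 60, 210, 280 → max 280
CropA regrets: 100, 240, 10, 390 → max 390
Smallest max regret = 0 → CropC.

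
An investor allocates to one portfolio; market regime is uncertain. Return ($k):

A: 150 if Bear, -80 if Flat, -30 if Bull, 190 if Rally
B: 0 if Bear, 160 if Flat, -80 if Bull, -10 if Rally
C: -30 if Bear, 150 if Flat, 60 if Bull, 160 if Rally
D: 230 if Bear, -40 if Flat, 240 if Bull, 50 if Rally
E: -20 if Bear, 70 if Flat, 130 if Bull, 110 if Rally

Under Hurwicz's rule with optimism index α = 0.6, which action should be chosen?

A: 0.6·190 + 0.4·(-80) = 82
B: 0.6·160 + 0.4·(-80) = 64
C: 0.6·160 + 0.4·(-30) = 84
D: 0.6·240 + 0.4·(-40) = 128
E: 0.6·130 + 0.4·(-20) = 70
Highest Hurwicz score = 128 → D.

D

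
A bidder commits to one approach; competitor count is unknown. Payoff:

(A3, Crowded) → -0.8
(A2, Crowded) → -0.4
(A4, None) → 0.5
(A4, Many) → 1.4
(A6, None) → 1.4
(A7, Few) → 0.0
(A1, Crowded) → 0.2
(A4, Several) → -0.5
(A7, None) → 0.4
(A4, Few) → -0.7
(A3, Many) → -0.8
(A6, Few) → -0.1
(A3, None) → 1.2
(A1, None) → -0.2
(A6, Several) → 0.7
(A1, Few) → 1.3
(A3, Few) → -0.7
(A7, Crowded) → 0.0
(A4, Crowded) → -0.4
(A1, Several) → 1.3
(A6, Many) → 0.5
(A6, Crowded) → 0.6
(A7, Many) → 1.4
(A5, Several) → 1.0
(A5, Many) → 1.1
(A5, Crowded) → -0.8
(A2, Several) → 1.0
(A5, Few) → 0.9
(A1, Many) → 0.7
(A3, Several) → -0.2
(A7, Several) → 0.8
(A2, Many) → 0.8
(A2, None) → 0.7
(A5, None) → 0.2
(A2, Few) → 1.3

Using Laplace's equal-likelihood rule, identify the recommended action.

Row averages: A1=0.66, A2=0.68, A3=-0.26, A4=0.06, A5=0.48, A6=0.62, A7=0.52
Highest average = 0.68 → A2.

A2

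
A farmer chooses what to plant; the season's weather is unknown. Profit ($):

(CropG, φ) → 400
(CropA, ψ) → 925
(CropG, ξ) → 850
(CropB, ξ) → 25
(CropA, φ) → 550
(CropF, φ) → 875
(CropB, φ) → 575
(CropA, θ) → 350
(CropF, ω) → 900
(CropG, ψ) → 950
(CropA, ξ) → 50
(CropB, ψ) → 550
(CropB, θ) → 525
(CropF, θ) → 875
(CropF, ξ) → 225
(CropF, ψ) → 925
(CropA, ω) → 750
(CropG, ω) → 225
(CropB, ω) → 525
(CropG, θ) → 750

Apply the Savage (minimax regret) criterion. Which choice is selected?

CropF

Column bests: θ=875, φ=875, ψ=950, ω=900, ξ=850.
CropB regrets: 350, 300, 400, 375, 825 → max 825
CropA regrets: 525, 325, 25, 150, 800 → max 800
CropG regrets: 125, 475, 0, 675, 0 → max 675
CropF regrets: 0, 0, 25, 0, 625 → max 625
Smallest max regret = 625 → CropF.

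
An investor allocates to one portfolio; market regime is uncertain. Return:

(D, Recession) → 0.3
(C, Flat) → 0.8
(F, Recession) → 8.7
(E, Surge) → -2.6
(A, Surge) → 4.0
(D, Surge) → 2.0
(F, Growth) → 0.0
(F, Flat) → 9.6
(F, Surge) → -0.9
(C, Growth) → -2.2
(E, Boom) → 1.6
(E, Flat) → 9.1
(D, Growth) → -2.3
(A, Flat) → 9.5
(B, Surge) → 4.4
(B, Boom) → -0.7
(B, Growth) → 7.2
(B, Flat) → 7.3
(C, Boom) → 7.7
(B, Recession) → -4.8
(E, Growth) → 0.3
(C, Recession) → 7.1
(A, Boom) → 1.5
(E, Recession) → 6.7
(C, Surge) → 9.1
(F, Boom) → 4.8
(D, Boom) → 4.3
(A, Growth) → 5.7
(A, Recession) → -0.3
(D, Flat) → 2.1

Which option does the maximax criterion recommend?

F

Row maxima: A=9.5, B=7.3, C=9.1, D=4.3, E=9.1, F=9.6
Best best-case = 9.6 → F.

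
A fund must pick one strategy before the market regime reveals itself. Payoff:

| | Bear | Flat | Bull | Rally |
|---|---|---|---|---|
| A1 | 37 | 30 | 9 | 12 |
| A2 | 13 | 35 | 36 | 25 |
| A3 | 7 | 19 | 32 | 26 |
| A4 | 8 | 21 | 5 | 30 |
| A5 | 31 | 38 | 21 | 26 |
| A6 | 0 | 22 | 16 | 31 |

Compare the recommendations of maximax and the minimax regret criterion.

maximax → A5; minimax regret → A5 (agree)

Row maxima: A1=37, A2=36, A3=32, A4=30, A5=38, A6=31
Best best-case = 38 → A5.
Column bests: Bear=37, Flat=38, Bull=36, Rally=31.
A1 regrets: 0, 8, 27, 19 → max 27
A2 regrets: 24, 3, 0, 6 → max 24
A3 regrets: 30, 19, 4, 5 → max 30
A4 regrets: 29, 17, 31, 1 → max 31
A5 regrets: 6, 0, 15, 5 → max 15
A6 regrets: 37, 16, 20, 0 → max 37
Smallest max regret = 15 → A5.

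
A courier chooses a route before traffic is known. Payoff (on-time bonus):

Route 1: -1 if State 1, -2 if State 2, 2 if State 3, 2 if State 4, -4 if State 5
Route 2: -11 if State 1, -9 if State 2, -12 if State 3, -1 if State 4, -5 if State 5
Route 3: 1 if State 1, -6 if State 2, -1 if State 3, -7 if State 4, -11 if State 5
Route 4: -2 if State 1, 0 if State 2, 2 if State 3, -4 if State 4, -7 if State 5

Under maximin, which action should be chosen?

Row minima: Route 1=-4, Route 2=-12, Route 3=-11, Route 4=-7
Best worst-case = -4 → Route 1.

Route 1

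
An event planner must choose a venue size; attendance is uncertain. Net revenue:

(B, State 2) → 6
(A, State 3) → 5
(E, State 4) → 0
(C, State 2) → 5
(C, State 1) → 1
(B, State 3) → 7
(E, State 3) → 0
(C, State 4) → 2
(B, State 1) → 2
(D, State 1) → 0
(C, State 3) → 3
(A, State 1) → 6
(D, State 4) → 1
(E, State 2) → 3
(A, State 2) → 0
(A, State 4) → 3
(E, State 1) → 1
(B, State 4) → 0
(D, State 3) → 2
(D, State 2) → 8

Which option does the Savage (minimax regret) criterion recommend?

Column bests: State 1=6, State 2=8, State 3=7, State 4=3.
A regrets: 0, 8, 2, 0 → max 8
B regrets: 4, 2, 0, 3 → max 4
C regrets: 5, 3, 4, 1 → max 5
D regrets: 6, 0, 5, 2 → max 6
E regrets: 5, 5, 7, 3 → max 7
Smallest max regret = 4 → B.

B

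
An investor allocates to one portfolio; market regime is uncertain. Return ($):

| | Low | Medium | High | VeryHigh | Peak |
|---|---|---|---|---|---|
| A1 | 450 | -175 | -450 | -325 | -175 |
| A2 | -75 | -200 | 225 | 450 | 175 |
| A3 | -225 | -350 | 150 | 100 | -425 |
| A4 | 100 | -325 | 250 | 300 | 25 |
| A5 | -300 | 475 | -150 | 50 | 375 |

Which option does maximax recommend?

Row maxima: A1=450, A2=450, A3=150, A4=300, A5=475
Best best-case = 475 → A5.

A5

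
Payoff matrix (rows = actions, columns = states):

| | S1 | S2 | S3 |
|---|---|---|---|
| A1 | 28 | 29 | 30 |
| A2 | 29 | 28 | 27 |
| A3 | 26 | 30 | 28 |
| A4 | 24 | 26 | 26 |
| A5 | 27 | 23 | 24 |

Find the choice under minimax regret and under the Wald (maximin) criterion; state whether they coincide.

minimax regret → A1; maximin → A1 (agree)

Column bests: S1=29, S2=30, S3=30.
A1 regrets: 1, 1, 0 → max 1
A2 regrets: 0, 2, 3 → max 3
A3 regrets: 3, 0, 2 → max 3
A4 regrets: 5, 4, 4 → max 5
A5 regrets: 2, 7, 6 → max 7
Smallest max regret = 1 → A1.
Row minima: A1=28, A2=27, A3=26, A4=24, A5=23
Best worst-case = 28 → A1.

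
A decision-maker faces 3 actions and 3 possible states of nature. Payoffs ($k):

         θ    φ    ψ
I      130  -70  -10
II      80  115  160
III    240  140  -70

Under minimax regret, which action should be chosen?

II

Column bests: θ=240, φ=140, ψ=160.
I regrets: 110, 210, 170 → max 210
II regrets: 160, 25, 0 → max 160
III regrets: 0, 0, 230 → max 230
Smallest max regret = 160 → II.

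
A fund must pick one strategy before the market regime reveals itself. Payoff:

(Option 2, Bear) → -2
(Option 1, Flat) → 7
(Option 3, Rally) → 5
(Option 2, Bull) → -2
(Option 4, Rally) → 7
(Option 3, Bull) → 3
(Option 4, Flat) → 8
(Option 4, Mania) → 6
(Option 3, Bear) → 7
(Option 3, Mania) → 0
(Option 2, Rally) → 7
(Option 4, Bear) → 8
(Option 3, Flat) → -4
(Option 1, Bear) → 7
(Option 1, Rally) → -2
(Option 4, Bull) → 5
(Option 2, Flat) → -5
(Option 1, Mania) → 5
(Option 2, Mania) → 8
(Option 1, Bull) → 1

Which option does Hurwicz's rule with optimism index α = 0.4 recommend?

Option 1: 0.4·7 + 0.6·(-2) = 1.6
Option 2: 0.4·8 + 0.6·(-5) = 0.2
Option 3: 0.4·7 + 0.6·(-4) = 0.4
Option 4: 0.4·8 + 0.6·5 = 6.2
Highest Hurwicz score = 6.2 → Option 4.

Option 4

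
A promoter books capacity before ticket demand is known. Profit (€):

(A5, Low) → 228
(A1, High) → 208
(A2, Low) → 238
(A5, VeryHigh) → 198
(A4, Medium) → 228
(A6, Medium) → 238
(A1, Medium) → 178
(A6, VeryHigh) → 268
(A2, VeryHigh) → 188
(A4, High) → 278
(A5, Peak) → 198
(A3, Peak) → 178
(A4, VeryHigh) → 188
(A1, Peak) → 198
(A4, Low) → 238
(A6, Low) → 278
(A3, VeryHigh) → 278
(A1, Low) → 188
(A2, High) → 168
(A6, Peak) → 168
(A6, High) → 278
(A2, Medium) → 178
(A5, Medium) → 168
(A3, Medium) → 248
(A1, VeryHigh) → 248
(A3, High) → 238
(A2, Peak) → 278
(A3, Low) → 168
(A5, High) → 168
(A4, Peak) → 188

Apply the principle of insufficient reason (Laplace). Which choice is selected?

Row averages: A1=204, A2=210, A3=222, A4=224, A5=192, A6=246
Highest average = 246 → A6.

A6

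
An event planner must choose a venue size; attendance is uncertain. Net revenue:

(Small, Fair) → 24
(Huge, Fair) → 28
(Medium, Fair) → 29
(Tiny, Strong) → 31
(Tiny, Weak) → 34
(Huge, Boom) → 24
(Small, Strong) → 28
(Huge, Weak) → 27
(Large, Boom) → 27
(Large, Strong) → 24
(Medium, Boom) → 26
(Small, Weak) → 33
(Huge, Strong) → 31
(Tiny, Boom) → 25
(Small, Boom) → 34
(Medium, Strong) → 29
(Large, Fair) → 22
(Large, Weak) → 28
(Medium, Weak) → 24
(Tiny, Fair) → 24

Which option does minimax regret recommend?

Small

Column bests: Weak=34, Fair=29, Strong=31, Boom=34.
Tiny regrets: 0, 5, 0, 9 → max 9
Small regrets: 1, 5, 3, 0 → max 5
Medium regrets: 10, 0, 2, 8 → max 10
Large regrets: 6, 7, 7, 7 → max 7
Huge regrets: 7, 1, 0, 10 → max 10
Smallest max regret = 5 → Small.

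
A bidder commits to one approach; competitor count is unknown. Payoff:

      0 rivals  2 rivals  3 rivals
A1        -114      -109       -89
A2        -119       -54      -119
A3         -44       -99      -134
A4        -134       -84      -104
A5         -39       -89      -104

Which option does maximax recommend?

Row maxima: A1=-89, A2=-54, A3=-44, A4=-84, A5=-39
Best best-case = -39 → A5.

A5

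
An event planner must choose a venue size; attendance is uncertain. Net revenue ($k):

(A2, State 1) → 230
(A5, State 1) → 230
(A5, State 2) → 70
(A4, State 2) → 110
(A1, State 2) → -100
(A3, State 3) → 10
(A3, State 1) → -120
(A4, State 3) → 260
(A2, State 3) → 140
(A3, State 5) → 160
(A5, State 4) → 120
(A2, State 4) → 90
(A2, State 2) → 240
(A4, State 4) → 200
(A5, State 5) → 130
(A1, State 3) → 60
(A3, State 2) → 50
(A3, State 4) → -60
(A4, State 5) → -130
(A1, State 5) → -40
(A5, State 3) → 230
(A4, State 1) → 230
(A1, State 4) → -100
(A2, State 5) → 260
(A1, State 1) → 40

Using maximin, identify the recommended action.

Row minima: A1=-100, A2=90, A3=-120, A4=-130, A5=70
Best worst-case = 90 → A2.

A2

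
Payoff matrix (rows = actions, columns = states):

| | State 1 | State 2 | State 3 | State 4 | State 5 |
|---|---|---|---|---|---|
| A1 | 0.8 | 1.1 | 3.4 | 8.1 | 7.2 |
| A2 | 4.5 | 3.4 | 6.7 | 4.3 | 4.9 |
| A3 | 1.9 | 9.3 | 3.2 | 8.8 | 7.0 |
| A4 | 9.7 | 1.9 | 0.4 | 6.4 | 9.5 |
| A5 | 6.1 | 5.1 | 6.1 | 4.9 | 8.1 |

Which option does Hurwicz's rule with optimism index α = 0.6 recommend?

A5

A1: 0.6·8.1 + 0.4·0.8 = 5.18
A2: 0.6·6.7 + 0.4·3.4 = 5.38
A3: 0.6·9.3 + 0.4·1.9 = 6.34
A4: 0.6·9.7 + 0.4·0.4 = 5.98
A5: 0.6·8.1 + 0.4·4.9 = 6.82
Highest Hurwicz score = 6.82 → A5.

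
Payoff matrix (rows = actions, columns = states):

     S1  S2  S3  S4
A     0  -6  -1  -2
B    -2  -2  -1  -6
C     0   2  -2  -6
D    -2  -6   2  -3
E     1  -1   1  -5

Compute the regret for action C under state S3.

4

Best payoff under S3 is 2.
Regret = 2 − (-2) = 4.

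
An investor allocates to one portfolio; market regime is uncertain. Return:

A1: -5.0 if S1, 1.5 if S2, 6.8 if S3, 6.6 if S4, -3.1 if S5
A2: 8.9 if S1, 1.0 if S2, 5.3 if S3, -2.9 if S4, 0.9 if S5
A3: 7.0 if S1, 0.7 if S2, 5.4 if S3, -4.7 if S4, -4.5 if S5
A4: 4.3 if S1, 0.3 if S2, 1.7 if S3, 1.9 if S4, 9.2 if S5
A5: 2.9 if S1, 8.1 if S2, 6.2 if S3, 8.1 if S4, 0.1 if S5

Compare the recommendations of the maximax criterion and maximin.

Row maxima: A1=6.8, A2=8.9, A3=7.0, A4=9.2, A5=8.1
Best best-case = 9.2 → A4.
Row minima: A1=-5.0, A2=-2.9, A3=-4.7, A4=0.3, A5=0.1
Best worst-case = 0.3 → A4.

maximax → A4; maximin → A4 (agree)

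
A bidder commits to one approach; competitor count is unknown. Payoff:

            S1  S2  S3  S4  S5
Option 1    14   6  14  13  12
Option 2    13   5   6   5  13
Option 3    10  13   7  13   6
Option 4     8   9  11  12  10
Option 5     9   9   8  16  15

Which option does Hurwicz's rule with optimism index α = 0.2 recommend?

Option 1: 0.2·14 + 0.8·6 = 7.6
Option 2: 0.2·13 + 0.8·5 = 6.6
Option 3: 0.2·13 + 0.8·6 = 7.4
Option 4: 0.2·12 + 0.8·8 = 8.8
Option 5: 0.2·16 + 0.8·8 = 9.6
Highest Hurwicz score = 9.6 → Option 5.

Option 5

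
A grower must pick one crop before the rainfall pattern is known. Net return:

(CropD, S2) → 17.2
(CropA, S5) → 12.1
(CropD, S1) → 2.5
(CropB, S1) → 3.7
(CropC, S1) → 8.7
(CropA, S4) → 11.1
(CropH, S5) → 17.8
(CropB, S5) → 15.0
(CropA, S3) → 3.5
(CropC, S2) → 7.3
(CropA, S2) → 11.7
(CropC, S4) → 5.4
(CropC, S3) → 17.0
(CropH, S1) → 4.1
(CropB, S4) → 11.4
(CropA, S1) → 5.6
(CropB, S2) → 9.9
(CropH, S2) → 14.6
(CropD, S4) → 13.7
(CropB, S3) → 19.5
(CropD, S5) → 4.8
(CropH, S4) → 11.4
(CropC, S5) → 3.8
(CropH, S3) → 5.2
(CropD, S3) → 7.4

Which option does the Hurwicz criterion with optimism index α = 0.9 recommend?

CropB: 0.9·19.5 + 0.1·3.7 = 17.92
CropA: 0.9·12.1 + 0.1·3.5 = 11.24
CropC: 0.9·17.0 + 0.1·3.8 = 15.68
CropD: 0.9·17.2 + 0.1·2.5 = 15.73
CropH: 0.9·17.8 + 0.1·4.1 = 16.43
Highest Hurwicz score = 17.92 → CropB.

CropB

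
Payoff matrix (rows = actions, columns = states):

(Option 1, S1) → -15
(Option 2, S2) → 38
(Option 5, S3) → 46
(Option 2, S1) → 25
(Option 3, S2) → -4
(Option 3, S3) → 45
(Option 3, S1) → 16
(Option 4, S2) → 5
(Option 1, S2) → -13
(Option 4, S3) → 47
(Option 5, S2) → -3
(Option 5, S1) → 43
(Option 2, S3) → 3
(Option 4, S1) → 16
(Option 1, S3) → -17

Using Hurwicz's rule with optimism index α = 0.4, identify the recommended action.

Option 4

Option 1: 0.4·(-13) + 0.6·(-17) = -15.4
Option 2: 0.4·38 + 0.6·3 = 17
Option 3: 0.4·45 + 0.6·(-4) = 15.6
Option 4: 0.4·47 + 0.6·5 = 21.8
Option 5: 0.4·46 + 0.6·(-3) = 16.6
Highest Hurwicz score = 21.8 → Option 4.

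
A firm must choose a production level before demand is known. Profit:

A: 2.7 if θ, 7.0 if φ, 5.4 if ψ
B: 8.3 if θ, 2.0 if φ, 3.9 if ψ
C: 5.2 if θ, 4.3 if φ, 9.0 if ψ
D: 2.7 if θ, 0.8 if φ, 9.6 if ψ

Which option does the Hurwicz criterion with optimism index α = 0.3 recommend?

C

A: 0.3·7.0 + 0.7·2.7 = 3.99
B: 0.3·8.3 + 0.7·2.0 = 3.89
C: 0.3·9.0 + 0.7·4.3 = 5.71
D: 0.3·9.6 + 0.7·0.8 = 3.44
Highest Hurwicz score = 5.71 → C.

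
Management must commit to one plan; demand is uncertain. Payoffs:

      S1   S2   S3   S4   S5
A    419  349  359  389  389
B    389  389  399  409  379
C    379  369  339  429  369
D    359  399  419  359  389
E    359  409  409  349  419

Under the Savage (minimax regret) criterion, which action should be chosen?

B

Column bests: S1=419, S2=409, S3=419, S4=429, S5=419.
A regrets: 0, 60, 60, 40, 30 → max 60
B regrets: 30, 20, 20, 20, 40 → max 40
C regrets: 40, 40, 80, 0, 50 → max 80
D regrets: 60, 10, 0, 70, 30 → max 70
E regrets: 60, 0, 10, 80, 0 → max 80
Smallest max regret = 40 → B.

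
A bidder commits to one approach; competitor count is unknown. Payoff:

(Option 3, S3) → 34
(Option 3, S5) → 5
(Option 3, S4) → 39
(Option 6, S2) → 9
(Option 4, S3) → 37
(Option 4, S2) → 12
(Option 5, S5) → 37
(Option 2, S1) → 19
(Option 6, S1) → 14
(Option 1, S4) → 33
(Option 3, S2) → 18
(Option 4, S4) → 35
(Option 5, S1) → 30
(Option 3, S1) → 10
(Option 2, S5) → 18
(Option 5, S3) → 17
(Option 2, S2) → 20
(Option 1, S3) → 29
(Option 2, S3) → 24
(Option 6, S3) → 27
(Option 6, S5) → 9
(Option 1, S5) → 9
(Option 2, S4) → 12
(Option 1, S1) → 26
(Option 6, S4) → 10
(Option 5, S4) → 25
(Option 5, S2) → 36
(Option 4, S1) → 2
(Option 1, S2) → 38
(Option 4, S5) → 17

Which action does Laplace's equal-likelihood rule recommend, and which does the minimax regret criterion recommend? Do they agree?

laplace → Option 5; minimax regret → Option 5 (agree)

Row averages: Option 1=27, Option 2=18.6, Option 3=21.2, Option 4=20.6, Option 5=29, Option 6=13.8
Highest average = 29 → Option 5.
Column bests: S1=30, S2=38, S3=37, S4=39, S5=37.
Option 1 regrets: 4, 0, 8, 6, 28 → max 28
Option 2 regrets: 11, 18, 13, 27, 19 → max 27
Option 3 regrets: 20, 20, 3, 0, 32 → max 32
Option 4 regrets: 28, 26, 0, 4, 20 → max 28
Option 5 regrets: 0, 2, 20, 14, 0 → max 20
Option 6 regrets: 16, 29, 10, 29, 28 → max 29
Smallest max regret = 20 → Option 5.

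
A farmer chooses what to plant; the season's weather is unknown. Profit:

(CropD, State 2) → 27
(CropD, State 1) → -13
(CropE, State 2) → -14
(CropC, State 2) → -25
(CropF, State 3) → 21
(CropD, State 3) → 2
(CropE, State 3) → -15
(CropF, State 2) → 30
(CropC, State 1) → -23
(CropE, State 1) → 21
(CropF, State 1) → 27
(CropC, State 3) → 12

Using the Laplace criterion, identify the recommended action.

Row averages: CropC=-12, CropE=-8/3, CropD=16/3, CropF=26
Highest average = 26 → CropF.

CropF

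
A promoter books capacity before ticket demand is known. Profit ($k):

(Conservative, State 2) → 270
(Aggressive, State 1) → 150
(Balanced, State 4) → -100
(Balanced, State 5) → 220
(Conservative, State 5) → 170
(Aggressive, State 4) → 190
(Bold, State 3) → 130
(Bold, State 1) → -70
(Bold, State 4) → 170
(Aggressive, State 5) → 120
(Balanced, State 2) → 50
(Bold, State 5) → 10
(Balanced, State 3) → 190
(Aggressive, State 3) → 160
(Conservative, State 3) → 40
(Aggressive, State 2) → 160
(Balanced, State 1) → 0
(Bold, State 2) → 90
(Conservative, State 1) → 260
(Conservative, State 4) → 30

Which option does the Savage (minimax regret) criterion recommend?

Column bests: State 1=260, State 2=270, State 3=190, State 4=190, State 5=220.
Conservative regrets: 0, 0, 150, 160, 50 → max 160
Balanced regrets: 260, 220, 0, 290, 0 → max 290
Aggressive regrets: 110, 110, 30, 0, 100 → max 110
Bold regrets: 330, 180, 60, 20, 210 → max 330
Smallest max regret = 110 → Aggressive.

Aggressive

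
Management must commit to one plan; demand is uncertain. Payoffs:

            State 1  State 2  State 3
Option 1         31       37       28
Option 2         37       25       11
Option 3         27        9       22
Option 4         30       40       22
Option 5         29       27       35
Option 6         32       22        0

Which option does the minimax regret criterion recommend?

Option 1

Column bests: State 1=37, State 2=40, State 3=35.
Option 1 regrets: 6, 3, 7 → max 7
Option 2 regrets: 0, 15, 24 → max 24
Option 3 regrets: 10, 31, 13 → max 31
Option 4 regrets: 7, 0, 13 → max 13
Option 5 regrets: 8, 13, 0 → max 13
Option 6 regrets: 5, 18, 35 → max 35
Smallest max regret = 7 → Option 1.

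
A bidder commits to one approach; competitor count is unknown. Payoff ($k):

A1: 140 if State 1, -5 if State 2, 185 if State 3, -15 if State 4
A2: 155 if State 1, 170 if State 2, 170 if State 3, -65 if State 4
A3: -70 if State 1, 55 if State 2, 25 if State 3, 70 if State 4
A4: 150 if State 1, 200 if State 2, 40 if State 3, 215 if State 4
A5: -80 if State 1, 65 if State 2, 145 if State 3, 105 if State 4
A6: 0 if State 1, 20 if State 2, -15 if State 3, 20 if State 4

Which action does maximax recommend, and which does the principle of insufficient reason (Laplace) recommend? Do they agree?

Row maxima: A1=185, A2=170, A3=70, A4=215, A5=145, A6=20
Best best-case = 215 → A4.
Row averages: A1=76.25, A2=107.5, A3=20, A4=151.25, A5=58.75, A6=6.25
Highest average = 151.25 → A4.

maximax → A4; laplace → A4 (agree)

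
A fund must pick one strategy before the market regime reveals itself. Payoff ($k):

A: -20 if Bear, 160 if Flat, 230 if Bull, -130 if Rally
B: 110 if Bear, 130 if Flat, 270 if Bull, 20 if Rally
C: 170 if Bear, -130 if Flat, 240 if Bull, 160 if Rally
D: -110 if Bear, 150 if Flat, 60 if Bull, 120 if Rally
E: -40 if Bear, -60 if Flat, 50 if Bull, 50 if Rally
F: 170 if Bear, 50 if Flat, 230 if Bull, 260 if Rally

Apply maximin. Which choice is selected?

F

Row minima: A=-130, B=20, C=-130, D=-110, E=-60, F=50
Best worst-case = 50 → F.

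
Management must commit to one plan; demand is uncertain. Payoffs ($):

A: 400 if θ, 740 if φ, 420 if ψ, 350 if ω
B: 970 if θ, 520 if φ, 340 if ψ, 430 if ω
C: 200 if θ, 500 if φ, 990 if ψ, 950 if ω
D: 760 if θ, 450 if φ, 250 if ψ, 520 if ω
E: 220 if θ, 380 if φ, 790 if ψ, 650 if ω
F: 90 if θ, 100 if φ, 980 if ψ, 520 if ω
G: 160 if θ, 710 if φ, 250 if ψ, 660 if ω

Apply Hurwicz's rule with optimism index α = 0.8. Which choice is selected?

A: 0.8·740 + 0.2·350 = 662
B: 0.8·970 + 0.2·340 = 844
C: 0.8·990 + 0.2·200 = 832
D: 0.8·760 + 0.2·250 = 658
E: 0.8·790 + 0.2·220 = 676
F: 0.8·980 + 0.2·90 = 802
G: 0.8·710 + 0.2·160 = 600
Highest Hurwicz score = 844 → B.

B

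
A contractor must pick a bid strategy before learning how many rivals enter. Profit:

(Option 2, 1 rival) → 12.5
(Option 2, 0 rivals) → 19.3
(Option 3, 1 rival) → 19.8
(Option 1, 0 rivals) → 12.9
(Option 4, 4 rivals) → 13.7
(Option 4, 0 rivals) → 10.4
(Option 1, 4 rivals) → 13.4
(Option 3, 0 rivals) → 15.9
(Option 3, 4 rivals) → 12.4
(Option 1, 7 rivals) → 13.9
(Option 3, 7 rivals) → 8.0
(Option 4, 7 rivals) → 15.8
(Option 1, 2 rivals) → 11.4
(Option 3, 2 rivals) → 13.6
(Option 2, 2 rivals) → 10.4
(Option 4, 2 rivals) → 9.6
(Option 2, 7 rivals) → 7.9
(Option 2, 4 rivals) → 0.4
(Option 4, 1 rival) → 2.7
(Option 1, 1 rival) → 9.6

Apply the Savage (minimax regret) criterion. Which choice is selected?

Column bests: 0 rivals=19.3, 1 rival=19.8, 2 rivals=13.6, 4 rivals=13.7, 7 rivals=15.8.
Option 1 regrets: 6.4, 10.2, 2.2, 0.3, 1.9 → max 10.2
Option 2 regrets: 0.0, 7.3, 3.2, 13.3, 7.9 → max 13.3
Option 3 regrets: 3.4, 0.0, 0.0, 1.3, 7.8 → max 7.8
Option 4 regrets: 8.9, 17.1, 4.0, 0.0, 0.0 → max 17.1
Smallest max regret = 7.8 → Option 3.

Option 3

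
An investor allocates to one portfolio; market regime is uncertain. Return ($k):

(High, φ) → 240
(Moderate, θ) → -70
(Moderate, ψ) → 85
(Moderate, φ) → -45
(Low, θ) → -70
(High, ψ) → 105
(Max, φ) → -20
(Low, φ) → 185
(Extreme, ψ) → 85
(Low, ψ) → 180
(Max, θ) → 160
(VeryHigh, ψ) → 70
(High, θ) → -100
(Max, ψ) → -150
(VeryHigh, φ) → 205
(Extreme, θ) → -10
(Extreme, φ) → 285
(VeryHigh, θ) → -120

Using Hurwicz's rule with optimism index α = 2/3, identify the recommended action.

Extreme

Low: 2/3·185 + 1/3·(-70) = 100
Moderate: 2/3·85 + 1/3·(-70) = 100/3
High: 2/3·240 + 1/3·(-100) = 380/3
VeryHigh: 2/3·205 + 1/3·(-120) = 290/3
Extreme: 2/3·285 + 1/3·(-10) = 560/3
Max: 2/3·160 + 1/3·(-150) = 170/3
Highest Hurwicz score = 560/3 → Extreme.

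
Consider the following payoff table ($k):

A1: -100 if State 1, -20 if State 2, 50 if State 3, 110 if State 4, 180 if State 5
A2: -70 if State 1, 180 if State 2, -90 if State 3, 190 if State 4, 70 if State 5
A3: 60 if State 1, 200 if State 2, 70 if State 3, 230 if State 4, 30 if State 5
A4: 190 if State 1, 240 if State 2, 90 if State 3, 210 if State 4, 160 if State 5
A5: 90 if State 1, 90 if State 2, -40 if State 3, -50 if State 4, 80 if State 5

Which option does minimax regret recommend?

Column bests: State 1=190, State 2=240, State 3=90, State 4=230, State 5=180.
A1 regrets: 290, 260, 40, 120, 0 → max 290
A2 regrets: 260, 60, 180, 40, 110 → max 260
A3 regrets: 130, 40, 20, 0, 150 → max 150
A4 regrets: 0, 0, 0, 20, 20 → max 20
A5 regrets: 100, 150, 130, 280, 100 → max 280
Smallest max regret = 20 → A4.

A4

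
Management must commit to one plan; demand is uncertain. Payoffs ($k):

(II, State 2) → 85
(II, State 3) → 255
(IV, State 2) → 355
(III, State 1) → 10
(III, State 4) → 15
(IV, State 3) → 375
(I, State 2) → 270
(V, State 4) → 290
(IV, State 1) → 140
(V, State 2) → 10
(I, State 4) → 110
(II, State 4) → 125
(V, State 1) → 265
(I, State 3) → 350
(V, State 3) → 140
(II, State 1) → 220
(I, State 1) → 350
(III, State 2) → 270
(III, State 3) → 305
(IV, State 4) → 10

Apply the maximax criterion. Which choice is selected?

IV

Row maxima: I=350, II=255, III=305, IV=375, V=290
Best best-case = 375 → IV.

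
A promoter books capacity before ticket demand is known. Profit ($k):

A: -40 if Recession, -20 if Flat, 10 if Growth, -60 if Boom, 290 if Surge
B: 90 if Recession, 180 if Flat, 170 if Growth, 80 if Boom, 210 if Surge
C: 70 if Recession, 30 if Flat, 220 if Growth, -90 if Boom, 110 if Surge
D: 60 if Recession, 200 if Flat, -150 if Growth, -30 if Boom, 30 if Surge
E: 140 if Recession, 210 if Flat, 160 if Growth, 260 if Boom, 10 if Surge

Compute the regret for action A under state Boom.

Best payoff under Boom is 260.
Regret = 260 − (-60) = 320.

320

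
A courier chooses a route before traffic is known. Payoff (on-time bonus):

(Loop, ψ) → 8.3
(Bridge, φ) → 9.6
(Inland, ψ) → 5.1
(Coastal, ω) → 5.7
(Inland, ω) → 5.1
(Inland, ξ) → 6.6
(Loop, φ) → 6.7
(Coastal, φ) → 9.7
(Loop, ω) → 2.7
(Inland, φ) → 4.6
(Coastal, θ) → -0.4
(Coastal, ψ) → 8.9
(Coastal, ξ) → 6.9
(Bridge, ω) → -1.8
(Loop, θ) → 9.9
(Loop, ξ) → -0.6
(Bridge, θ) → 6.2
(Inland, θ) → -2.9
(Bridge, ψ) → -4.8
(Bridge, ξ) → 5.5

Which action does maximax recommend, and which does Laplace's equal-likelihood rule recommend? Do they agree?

maximax → Loop; laplace → Coastal (disagree)

Row maxima: Loop=9.9, Bridge=9.6, Coastal=9.7, Inland=6.6
Best best-case = 9.9 → Loop.
Row averages: Loop=5.4, Bridge=2.94, Coastal=6.16, Inland=3.7
Highest average = 6.16 → Coastal.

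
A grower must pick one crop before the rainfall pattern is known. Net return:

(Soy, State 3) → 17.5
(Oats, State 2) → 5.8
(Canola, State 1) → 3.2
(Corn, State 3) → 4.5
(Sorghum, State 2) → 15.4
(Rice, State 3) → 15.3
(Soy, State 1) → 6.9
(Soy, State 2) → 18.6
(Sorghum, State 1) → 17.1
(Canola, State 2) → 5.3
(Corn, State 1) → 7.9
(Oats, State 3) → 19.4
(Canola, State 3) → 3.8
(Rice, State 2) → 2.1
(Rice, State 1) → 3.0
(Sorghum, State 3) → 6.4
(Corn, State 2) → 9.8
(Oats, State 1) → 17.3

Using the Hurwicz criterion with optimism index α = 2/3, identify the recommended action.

Corn: 2/3·9.8 + 1/3·4.5 = 241/30
Canola: 2/3·5.3 + 1/3·3.2 = 4.6
Sorghum: 2/3·17.1 + 1/3·6.4 = 203/15
Oats: 2/3·19.4 + 1/3·5.8 = 223/15
Soy: 2/3·18.6 + 1/3·6.9 = 14.7
Rice: 2/3·15.3 + 1/3·2.1 = 10.9
Highest Hurwicz score = 223/15 → Oats.

Oats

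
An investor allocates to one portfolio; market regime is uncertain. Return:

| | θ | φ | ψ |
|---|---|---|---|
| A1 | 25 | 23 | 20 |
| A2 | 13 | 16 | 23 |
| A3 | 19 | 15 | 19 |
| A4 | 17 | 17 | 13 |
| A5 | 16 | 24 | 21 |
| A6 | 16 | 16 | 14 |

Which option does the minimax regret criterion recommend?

Column bests: θ=25, φ=24, ψ=23.
A1 regrets: 0, 1, 3 → max 3
A2 regrets: 12, 8, 0 → max 12
A3 regrets: 6, 9, 4 → max 9
A4 regrets: 8, 7, 10 → max 10
A5 regrets: 9, 0, 2 → max 9
A6 regrets: 9, 8, 9 → max 9
Smallest max regret = 3 → A1.

A1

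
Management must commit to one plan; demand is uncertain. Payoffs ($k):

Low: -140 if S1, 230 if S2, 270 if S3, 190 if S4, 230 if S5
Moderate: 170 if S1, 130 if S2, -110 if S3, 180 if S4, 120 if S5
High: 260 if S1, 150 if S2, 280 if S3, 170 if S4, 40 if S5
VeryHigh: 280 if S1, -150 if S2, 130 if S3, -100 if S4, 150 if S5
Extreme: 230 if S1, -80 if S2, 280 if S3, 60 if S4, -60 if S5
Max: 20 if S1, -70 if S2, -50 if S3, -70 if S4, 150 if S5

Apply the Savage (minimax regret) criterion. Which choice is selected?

High

Column bests: S1=280, S2=230, S3=280, S4=190, S5=230.
Low regrets: 420, 0, 10, 0, 0 → max 420
Moderate regrets: 110, 100, 390, 10, 110 → max 390
High regrets: 20, 80, 0, 20, 190 → max 190
VeryHigh regrets: 0, 380, 150, 290, 80 → max 380
Extreme regrets: 50, 310, 0, 130, 290 → max 310
Max regrets: 260, 300, 330, 260, 80 → max 330
Smallest max regret = 190 → High.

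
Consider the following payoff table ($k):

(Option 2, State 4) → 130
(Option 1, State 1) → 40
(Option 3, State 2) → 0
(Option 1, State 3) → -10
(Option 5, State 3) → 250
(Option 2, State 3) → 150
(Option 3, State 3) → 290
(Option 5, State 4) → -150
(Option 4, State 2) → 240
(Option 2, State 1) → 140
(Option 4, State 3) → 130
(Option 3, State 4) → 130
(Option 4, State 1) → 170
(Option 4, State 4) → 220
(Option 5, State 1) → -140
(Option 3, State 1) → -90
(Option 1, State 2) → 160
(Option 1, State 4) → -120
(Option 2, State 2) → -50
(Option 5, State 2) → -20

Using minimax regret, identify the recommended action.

Option 4

Column bests: State 1=170, State 2=240, State 3=290, State 4=220.
Option 1 regrets: 130, 80, 300, 340 → max 340
Option 2 regrets: 30, 290, 140, 90 → max 290
Option 3 regrets: 260, 240, 0, 90 → max 260
Option 4 regrets: 0, 0, 160, 0 → max 160
Option 5 regrets: 310, 260, 40, 370 → max 370
Smallest max regret = 160 → Option 4.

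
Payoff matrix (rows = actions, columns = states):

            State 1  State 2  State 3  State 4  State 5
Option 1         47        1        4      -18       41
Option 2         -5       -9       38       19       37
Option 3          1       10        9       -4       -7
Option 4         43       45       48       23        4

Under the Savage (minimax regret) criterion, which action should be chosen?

Option 4

Column bests: State 1=47, State 2=45, State 3=48, State 4=23, State 5=41.
Option 1 regrets: 0, 44, 44, 41, 0 → max 44
Option 2 regrets: 52, 54, 10, 4, 4 → max 54
Option 3 regrets: 46, 35, 39, 27, 48 → max 48
Option 4 regrets: 4, 0, 0, 0, 37 → max 37
Smallest max regret = 37 → Option 4.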